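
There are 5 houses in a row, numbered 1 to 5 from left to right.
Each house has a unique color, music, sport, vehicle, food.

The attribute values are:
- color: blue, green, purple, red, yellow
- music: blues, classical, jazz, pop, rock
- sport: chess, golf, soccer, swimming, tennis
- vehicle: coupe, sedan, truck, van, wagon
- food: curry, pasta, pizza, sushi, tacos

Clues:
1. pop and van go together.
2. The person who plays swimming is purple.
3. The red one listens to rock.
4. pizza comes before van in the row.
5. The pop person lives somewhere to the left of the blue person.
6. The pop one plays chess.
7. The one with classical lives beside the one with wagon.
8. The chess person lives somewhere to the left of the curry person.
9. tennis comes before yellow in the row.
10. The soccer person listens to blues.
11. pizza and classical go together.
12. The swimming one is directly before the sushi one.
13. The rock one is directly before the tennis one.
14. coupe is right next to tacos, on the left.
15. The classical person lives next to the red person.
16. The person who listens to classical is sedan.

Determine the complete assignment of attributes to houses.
Solution:

House | Color | Music | Sport | Vehicle | Food
----------------------------------------------
  1   | purple | classical | swimming | sedan | pizza
  2   | red | rock | golf | wagon | sushi
  3   | green | jazz | tennis | coupe | pasta
  4   | yellow | pop | chess | van | tacos
  5   | blue | blues | soccer | truck | curry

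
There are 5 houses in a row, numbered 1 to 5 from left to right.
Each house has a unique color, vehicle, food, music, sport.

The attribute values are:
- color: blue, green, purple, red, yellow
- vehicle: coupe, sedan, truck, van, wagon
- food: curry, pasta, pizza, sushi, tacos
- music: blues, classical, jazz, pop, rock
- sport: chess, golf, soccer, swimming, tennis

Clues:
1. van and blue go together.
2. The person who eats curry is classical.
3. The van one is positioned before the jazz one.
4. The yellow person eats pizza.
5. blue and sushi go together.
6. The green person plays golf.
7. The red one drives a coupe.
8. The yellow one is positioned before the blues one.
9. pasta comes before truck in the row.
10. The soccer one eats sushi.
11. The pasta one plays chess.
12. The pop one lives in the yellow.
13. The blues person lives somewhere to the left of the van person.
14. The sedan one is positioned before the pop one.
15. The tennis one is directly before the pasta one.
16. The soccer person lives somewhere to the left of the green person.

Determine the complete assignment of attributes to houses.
Solution:

House | Color | Vehicle | Food | Music | Sport
----------------------------------------------
  1   | purple | sedan | curry | classical | swimming
  2   | yellow | wagon | pizza | pop | tennis
  3   | red | coupe | pasta | blues | chess
  4   | blue | van | sushi | rock | soccer
  5   | green | truck | tacos | jazz | golf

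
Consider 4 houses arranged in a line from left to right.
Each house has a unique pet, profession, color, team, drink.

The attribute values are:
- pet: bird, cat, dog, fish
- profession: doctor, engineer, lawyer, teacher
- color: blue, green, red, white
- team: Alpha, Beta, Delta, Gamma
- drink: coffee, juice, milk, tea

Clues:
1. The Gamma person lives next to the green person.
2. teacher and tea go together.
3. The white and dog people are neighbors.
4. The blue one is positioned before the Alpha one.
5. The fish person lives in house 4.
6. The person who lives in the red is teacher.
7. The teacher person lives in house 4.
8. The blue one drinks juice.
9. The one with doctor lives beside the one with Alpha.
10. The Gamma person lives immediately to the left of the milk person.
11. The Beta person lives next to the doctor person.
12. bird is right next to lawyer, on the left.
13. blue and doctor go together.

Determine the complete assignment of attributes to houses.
Solution:

House | Pet | Profession | Color | Team | Drink
-----------------------------------------------
  1   | bird | engineer | white | Gamma | coffee
  2   | dog | lawyer | green | Beta | milk
  3   | cat | doctor | blue | Delta | juice
  4   | fish | teacher | red | Alpha | tea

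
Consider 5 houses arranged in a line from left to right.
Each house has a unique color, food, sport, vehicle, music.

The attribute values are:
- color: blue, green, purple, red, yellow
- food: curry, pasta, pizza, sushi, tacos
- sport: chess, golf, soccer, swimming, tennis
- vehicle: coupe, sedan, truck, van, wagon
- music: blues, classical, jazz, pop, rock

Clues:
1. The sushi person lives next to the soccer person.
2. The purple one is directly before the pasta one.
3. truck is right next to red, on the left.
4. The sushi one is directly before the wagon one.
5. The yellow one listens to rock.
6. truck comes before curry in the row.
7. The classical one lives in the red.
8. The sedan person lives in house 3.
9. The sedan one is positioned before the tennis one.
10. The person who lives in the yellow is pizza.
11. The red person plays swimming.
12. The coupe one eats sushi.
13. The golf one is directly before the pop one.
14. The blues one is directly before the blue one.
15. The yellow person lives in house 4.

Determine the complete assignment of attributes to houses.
Solution:

House | Color | Food | Sport | Vehicle | Music
----------------------------------------------
  1   | purple | sushi | golf | coupe | blues
  2   | blue | pasta | soccer | wagon | pop
  3   | green | tacos | chess | sedan | jazz
  4   | yellow | pizza | tennis | truck | rock
  5   | red | curry | swimming | van | classical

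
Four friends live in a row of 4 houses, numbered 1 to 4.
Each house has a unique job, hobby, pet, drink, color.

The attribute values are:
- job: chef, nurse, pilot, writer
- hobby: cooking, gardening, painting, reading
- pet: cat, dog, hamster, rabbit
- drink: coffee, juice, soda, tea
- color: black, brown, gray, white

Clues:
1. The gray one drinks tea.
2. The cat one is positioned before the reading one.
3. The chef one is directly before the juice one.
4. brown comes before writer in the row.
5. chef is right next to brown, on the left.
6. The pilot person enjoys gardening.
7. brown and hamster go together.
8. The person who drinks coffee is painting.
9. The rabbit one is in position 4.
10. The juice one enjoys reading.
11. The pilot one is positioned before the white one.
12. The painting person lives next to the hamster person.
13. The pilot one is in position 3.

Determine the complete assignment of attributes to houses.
Solution:

House | Job | Hobby | Pet | Drink | Color
-----------------------------------------
  1   | chef | painting | cat | coffee | black
  2   | nurse | reading | hamster | juice | brown
  3   | pilot | gardening | dog | tea | gray
  4   | writer | cooking | rabbit | soda | white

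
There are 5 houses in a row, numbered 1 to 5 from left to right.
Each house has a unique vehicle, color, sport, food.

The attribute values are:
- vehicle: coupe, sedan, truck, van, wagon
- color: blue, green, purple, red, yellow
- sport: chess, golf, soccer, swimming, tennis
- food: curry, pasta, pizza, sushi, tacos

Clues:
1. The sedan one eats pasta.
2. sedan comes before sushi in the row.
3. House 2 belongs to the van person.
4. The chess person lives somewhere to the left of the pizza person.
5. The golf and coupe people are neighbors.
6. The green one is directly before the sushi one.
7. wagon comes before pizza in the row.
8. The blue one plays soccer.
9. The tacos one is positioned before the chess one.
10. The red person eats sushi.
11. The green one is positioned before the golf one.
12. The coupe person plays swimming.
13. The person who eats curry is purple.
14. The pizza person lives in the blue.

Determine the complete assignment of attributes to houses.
Solution:

House | Vehicle | Color | Sport | Food
--------------------------------------
  1   | sedan | green | tennis | pasta
  2   | van | red | golf | sushi
  3   | coupe | yellow | swimming | tacos
  4   | wagon | purple | chess | curry
  5   | truck | blue | soccer | pizza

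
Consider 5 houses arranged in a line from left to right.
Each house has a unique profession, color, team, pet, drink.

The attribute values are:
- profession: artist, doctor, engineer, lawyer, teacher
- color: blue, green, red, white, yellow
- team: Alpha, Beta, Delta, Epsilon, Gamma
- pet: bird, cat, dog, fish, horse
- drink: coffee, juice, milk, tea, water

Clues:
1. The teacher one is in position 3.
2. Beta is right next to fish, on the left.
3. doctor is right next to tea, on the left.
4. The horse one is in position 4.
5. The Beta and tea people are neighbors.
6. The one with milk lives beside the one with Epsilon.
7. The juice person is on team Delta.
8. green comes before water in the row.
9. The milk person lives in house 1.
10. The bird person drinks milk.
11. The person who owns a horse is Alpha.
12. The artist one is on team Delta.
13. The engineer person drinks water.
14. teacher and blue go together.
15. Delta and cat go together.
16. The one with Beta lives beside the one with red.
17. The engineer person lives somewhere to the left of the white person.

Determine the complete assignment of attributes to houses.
Solution:

House | Profession | Color | Team | Pet | Drink
-----------------------------------------------
  1   | doctor | green | Beta | bird | milk
  2   | lawyer | red | Epsilon | fish | tea
  3   | teacher | blue | Gamma | dog | coffee
  4   | engineer | yellow | Alpha | horse | water
  5   | artist | white | Delta | cat | juice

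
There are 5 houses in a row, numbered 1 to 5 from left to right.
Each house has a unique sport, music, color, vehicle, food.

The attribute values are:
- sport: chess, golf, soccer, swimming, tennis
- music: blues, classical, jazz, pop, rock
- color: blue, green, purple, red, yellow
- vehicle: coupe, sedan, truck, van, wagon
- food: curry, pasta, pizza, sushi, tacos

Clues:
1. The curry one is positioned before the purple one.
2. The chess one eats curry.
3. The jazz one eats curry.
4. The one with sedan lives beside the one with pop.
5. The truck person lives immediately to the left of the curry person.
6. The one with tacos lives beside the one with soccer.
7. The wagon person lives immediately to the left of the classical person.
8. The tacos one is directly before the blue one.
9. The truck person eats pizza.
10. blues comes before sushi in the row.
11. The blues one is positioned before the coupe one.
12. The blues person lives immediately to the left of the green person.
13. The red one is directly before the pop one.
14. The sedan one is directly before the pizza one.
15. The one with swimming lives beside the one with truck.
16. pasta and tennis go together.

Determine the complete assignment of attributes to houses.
Solution:

House | Sport | Music | Color | Vehicle | Food
----------------------------------------------
  1   | swimming | rock | red | sedan | tacos
  2   | soccer | pop | blue | truck | pizza
  3   | chess | jazz | yellow | van | curry
  4   | tennis | blues | purple | wagon | pasta
  5   | golf | classical | green | coupe | sushi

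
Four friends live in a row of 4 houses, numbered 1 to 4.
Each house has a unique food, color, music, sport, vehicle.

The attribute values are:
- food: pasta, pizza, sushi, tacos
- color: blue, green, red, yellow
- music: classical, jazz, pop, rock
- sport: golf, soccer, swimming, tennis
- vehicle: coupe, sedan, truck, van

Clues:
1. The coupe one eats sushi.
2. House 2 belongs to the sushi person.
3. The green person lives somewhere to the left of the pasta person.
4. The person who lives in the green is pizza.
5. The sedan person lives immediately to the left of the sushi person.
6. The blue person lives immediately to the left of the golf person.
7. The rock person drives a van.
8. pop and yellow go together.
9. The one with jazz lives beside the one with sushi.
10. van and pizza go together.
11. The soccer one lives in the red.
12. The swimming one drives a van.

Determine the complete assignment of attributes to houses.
Solution:

House | Food | Color | Music | Sport | Vehicle
----------------------------------------------
  1   | tacos | blue | jazz | tennis | sedan
  2   | sushi | yellow | pop | golf | coupe
  3   | pizza | green | rock | swimming | van
  4   | pasta | red | classical | soccer | truck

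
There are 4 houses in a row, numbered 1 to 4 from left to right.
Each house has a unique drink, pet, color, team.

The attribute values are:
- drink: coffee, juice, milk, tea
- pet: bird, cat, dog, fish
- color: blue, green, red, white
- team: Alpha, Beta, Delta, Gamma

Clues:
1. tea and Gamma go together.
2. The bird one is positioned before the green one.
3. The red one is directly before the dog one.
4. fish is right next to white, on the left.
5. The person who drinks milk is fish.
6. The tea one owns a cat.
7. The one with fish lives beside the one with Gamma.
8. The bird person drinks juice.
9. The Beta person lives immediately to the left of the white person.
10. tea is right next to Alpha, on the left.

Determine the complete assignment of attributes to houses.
Solution:

House | Drink | Pet | Color | Team
----------------------------------
  1   | milk | fish | blue | Beta
  2   | tea | cat | white | Gamma
  3   | juice | bird | red | Alpha
  4   | coffee | dog | green | Delta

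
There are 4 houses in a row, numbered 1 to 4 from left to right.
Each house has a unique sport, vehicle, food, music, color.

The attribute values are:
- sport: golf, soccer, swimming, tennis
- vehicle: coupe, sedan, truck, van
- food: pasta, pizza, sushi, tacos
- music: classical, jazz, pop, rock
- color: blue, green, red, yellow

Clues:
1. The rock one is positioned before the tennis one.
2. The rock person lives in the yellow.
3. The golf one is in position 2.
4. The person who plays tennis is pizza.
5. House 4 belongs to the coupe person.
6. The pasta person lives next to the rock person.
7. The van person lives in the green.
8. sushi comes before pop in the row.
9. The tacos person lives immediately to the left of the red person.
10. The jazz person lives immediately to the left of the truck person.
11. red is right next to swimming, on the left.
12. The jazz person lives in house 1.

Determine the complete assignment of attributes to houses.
Solution:

House | Sport | Vehicle | Food | Music | Color
----------------------------------------------
  1   | soccer | van | tacos | jazz | green
  2   | golf | truck | pasta | classical | red
  3   | swimming | sedan | sushi | rock | yellow
  4   | tennis | coupe | pizza | pop | blue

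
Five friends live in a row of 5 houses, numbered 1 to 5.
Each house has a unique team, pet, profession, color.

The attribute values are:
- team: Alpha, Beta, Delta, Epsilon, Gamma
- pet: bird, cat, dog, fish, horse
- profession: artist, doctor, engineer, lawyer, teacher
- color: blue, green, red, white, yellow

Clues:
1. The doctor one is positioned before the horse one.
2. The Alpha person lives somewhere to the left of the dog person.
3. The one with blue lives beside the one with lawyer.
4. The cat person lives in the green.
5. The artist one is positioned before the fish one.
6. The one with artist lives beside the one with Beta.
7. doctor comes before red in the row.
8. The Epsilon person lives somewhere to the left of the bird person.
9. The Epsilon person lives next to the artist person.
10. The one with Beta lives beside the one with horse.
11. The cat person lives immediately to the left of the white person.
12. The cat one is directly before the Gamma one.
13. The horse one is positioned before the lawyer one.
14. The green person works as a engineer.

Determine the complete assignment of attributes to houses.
Solution:

House | Team | Pet | Profession | Color
---------------------------------------
  1   | Epsilon | cat | engineer | green
  2   | Gamma | bird | artist | white
  3   | Beta | fish | doctor | yellow
  4   | Alpha | horse | teacher | blue
  5   | Delta | dog | lawyer | red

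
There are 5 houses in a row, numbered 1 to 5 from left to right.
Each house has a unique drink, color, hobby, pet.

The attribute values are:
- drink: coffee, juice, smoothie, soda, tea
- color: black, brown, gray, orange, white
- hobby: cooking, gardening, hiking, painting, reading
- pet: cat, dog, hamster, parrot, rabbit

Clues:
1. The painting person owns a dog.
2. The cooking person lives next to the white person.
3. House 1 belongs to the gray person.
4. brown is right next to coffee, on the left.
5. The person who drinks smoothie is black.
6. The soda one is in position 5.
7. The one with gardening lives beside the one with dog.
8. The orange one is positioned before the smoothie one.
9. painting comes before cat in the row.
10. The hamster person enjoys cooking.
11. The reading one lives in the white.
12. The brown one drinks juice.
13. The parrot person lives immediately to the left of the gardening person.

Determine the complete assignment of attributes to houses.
Solution:

House | Drink | Color | Hobby | Pet
-----------------------------------
  1   | tea | gray | hiking | parrot
  2   | juice | brown | gardening | rabbit
  3   | coffee | orange | painting | dog
  4   | smoothie | black | cooking | hamster
  5   | soda | white | reading | cat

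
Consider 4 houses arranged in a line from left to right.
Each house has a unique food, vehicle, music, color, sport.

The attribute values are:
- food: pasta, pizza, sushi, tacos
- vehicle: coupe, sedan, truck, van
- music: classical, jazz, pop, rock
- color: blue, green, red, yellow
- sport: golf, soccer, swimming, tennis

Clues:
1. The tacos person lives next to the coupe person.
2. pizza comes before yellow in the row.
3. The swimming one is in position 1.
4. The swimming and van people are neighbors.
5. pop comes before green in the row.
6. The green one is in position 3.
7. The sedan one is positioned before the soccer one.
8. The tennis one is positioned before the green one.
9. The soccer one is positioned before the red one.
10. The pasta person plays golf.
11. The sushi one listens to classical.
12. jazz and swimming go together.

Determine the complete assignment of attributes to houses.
Solution:

House | Food | Vehicle | Music | Color | Sport
----------------------------------------------
  1   | pizza | sedan | jazz | blue | swimming
  2   | tacos | van | pop | yellow | tennis
  3   | sushi | coupe | classical | green | soccer
  4   | pasta | truck | rock | red | golf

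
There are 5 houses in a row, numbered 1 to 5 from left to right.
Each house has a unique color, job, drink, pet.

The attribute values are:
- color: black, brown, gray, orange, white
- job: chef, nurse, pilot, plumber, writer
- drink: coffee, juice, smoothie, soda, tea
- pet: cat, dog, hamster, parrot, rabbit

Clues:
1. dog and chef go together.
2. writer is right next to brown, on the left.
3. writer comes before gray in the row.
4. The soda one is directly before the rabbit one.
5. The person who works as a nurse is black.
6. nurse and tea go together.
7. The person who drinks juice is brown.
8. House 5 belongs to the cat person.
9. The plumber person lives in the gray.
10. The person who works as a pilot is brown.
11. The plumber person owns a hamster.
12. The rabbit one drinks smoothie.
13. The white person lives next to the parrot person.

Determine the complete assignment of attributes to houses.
Solution:

House | Color | Job | Drink | Pet
---------------------------------
  1   | orange | chef | soda | dog
  2   | white | writer | smoothie | rabbit
  3   | brown | pilot | juice | parrot
  4   | gray | plumber | coffee | hamster
  5   | black | nurse | tea | cat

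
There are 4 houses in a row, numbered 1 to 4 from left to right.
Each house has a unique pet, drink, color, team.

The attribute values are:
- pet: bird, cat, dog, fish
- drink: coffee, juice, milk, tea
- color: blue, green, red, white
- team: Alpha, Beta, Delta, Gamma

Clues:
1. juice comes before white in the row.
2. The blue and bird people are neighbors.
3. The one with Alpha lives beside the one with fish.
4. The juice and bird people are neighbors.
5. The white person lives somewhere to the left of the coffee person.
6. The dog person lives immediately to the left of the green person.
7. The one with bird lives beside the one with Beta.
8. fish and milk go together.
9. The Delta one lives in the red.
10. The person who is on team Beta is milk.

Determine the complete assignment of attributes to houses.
Solution:

House | Pet | Drink | Color | Team
----------------------------------
  1   | dog | juice | blue | Gamma
  2   | bird | tea | green | Alpha
  3   | fish | milk | white | Beta
  4   | cat | coffee | red | Delta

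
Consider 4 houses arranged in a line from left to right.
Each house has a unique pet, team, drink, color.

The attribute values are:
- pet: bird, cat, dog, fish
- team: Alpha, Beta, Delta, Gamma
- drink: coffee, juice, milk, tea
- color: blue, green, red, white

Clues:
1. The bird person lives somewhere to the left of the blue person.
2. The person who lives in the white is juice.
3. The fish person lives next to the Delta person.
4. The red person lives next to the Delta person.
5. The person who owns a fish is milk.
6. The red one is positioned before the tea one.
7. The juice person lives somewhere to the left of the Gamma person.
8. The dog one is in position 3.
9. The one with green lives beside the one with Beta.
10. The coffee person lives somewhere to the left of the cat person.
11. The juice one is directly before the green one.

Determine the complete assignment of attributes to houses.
Solution:

House | Pet | Team | Drink | Color
----------------------------------
  1   | fish | Alpha | milk | red
  2   | bird | Delta | juice | white
  3   | dog | Gamma | coffee | green
  4   | cat | Beta | tea | blue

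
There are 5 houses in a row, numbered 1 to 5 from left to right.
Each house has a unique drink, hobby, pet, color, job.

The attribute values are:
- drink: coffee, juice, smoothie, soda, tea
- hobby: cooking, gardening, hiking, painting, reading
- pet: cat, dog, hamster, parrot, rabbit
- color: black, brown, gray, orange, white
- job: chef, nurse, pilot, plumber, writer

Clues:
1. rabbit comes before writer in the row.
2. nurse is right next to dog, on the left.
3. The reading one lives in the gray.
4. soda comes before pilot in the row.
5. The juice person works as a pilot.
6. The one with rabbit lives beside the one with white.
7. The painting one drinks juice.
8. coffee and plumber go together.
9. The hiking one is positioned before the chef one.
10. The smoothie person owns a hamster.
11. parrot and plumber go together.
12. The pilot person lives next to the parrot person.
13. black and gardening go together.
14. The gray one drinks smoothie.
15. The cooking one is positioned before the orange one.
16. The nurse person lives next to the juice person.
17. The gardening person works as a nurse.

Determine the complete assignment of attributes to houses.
Solution:

House | Drink | Hobby | Pet | Color | Job
-----------------------------------------
  1   | soda | gardening | rabbit | black | nurse
  2   | juice | painting | dog | white | pilot
  3   | coffee | cooking | parrot | brown | plumber
  4   | tea | hiking | cat | orange | writer
  5   | smoothie | reading | hamster | gray | chef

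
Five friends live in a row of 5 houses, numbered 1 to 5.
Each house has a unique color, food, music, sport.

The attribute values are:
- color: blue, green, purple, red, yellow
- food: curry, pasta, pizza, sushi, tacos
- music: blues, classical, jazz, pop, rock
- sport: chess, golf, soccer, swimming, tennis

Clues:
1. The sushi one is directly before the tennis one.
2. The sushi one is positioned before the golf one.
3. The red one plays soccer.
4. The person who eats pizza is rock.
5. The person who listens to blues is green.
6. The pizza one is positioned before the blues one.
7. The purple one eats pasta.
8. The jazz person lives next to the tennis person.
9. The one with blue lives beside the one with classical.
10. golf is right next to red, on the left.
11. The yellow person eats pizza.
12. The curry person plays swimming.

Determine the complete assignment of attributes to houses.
Solution:

House | Color | Food | Music | Sport
------------------------------------
  1   | blue | sushi | jazz | chess
  2   | purple | pasta | classical | tennis
  3   | yellow | pizza | rock | golf
  4   | red | tacos | pop | soccer
  5   | green | curry | blues | swimming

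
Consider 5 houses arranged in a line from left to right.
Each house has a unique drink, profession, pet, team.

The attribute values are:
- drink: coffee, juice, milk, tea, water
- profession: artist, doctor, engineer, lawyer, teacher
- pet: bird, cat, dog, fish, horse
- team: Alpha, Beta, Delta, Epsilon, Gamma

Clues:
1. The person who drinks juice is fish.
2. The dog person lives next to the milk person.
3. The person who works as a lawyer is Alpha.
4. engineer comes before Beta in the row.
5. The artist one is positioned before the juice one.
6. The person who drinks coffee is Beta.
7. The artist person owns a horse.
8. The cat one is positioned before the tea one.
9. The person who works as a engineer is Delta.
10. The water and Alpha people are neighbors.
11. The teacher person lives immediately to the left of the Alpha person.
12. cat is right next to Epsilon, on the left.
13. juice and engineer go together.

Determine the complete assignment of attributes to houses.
Solution:

House | Drink | Profession | Pet | Team
---------------------------------------
  1   | water | teacher | dog | Gamma
  2   | milk | lawyer | cat | Alpha
  3   | tea | artist | horse | Epsilon
  4   | juice | engineer | fish | Delta
  5   | coffee | doctor | bird | Beta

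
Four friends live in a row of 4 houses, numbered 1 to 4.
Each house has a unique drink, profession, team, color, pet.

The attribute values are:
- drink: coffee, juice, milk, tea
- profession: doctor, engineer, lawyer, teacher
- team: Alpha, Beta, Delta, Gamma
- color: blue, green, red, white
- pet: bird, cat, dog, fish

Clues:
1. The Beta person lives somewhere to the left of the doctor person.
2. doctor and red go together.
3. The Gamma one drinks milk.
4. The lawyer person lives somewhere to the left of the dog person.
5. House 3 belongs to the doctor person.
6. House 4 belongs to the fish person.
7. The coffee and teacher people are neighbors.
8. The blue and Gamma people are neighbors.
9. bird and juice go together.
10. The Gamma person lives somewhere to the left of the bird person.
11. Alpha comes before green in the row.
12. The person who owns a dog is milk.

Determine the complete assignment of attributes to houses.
Solution:

House | Drink | Profession | Team | Color | Pet
-----------------------------------------------
  1   | coffee | lawyer | Beta | blue | cat
  2   | milk | teacher | Gamma | white | dog
  3   | juice | doctor | Alpha | red | bird
  4   | tea | engineer | Delta | green | fish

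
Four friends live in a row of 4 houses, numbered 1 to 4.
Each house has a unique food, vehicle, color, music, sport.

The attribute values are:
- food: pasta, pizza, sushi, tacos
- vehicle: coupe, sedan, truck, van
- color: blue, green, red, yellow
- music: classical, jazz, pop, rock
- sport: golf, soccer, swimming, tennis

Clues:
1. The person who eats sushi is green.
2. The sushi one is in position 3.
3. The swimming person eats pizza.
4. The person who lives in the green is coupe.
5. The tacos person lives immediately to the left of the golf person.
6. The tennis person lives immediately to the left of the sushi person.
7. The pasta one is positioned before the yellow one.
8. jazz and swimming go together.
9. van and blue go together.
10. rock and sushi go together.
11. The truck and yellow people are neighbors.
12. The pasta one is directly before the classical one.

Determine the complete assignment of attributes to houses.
Solution:

House | Food | Vehicle | Color | Music | Sport
----------------------------------------------
  1   | pasta | truck | red | pop | soccer
  2   | tacos | sedan | yellow | classical | tennis
  3   | sushi | coupe | green | rock | golf
  4   | pizza | van | blue | jazz | swimming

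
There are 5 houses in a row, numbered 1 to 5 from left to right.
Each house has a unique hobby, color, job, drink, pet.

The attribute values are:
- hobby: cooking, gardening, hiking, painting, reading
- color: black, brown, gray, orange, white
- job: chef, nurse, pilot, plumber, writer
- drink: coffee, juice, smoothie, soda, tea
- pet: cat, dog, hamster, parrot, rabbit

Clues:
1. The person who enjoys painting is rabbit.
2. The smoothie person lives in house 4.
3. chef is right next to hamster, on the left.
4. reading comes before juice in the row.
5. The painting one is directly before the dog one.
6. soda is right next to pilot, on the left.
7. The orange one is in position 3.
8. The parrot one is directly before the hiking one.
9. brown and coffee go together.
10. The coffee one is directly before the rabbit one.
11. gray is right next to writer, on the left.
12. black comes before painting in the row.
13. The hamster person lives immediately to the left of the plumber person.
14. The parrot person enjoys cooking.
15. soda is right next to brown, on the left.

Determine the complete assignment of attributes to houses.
Solution:

House | Hobby | Color | Job | Drink | Pet
-----------------------------------------
  1   | cooking | black | chef | soda | parrot
  2   | hiking | brown | pilot | coffee | hamster
  3   | painting | orange | plumber | tea | rabbit
  4   | reading | gray | nurse | smoothie | dog
  5   | gardening | white | writer | juice | cat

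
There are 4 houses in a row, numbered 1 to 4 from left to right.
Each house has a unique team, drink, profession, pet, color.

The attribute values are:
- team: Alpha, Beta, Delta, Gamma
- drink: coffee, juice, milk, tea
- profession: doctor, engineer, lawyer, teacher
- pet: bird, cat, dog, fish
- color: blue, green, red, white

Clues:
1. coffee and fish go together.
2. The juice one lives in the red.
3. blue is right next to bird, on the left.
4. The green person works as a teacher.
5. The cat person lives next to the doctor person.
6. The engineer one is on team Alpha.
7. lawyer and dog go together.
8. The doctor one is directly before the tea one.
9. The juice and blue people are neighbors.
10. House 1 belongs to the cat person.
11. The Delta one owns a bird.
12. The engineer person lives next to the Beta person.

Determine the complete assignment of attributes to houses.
Solution:

House | Team | Drink | Profession | Pet | Color
-----------------------------------------------
  1   | Alpha | juice | engineer | cat | red
  2   | Beta | coffee | doctor | fish | blue
  3   | Delta | tea | teacher | bird | green
  4   | Gamma | milk | lawyer | dog | white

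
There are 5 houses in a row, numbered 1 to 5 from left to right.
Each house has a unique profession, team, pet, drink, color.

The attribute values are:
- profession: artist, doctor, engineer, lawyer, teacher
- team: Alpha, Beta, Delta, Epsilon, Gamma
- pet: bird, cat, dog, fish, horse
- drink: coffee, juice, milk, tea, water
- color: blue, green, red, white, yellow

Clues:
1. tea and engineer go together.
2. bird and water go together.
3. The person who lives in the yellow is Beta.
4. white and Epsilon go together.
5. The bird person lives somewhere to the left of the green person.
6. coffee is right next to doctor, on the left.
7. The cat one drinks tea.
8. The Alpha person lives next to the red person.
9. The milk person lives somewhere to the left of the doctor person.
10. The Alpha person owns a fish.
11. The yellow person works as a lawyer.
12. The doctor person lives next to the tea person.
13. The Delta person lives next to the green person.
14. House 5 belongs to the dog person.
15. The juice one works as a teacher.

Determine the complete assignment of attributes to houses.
Solution:

House | Profession | Team | Pet | Drink | Color
-----------------------------------------------
  1   | lawyer | Beta | horse | milk | yellow
  2   | artist | Alpha | fish | coffee | blue
  3   | doctor | Delta | bird | water | red
  4   | engineer | Gamma | cat | tea | green
  5   | teacher | Epsilon | dog | juice | white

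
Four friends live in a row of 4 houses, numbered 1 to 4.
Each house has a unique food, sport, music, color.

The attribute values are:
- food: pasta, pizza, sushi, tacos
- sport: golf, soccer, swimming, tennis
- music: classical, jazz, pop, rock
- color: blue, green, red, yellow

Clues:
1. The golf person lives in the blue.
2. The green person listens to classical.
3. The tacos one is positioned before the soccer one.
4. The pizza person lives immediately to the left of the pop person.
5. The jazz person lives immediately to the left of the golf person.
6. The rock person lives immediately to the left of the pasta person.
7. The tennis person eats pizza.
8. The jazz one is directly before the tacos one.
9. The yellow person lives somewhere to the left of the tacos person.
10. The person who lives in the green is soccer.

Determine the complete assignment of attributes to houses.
Solution:

House | Food | Sport | Music | Color
------------------------------------
  1   | pizza | tennis | jazz | yellow
  2   | tacos | golf | pop | blue
  3   | sushi | swimming | rock | red
  4   | pasta | soccer | classical | green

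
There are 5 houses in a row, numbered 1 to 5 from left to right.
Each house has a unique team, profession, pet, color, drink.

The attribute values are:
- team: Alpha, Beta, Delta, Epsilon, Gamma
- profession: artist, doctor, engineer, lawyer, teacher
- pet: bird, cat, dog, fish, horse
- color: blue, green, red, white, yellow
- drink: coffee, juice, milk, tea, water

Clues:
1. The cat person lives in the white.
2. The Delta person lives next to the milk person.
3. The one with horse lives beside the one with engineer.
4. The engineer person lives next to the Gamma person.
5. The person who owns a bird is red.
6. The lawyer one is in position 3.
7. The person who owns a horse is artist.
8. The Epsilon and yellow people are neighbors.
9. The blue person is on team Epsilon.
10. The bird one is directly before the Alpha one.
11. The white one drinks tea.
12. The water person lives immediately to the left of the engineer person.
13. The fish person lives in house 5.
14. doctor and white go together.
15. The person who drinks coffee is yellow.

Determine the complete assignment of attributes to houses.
Solution:

House | Team | Profession | Pet | Color | Drink
-----------------------------------------------
  1   | Epsilon | artist | horse | blue | water
  2   | Delta | engineer | dog | yellow | coffee
  3   | Gamma | lawyer | bird | red | milk
  4   | Alpha | doctor | cat | white | tea
  5   | Beta | teacher | fish | green | juice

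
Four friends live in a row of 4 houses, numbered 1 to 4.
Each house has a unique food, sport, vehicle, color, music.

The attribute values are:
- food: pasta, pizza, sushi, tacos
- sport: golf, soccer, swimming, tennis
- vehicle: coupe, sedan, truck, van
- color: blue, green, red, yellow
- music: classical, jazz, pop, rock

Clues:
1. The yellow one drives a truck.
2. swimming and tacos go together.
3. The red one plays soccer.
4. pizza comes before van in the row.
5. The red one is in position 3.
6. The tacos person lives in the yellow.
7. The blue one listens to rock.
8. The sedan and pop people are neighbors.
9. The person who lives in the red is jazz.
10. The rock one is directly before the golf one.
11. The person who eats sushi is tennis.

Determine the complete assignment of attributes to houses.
Solution:

House | Food | Sport | Vehicle | Color | Music
----------------------------------------------
  1   | sushi | tennis | sedan | blue | rock
  2   | pizza | golf | coupe | green | pop
  3   | pasta | soccer | van | red | jazz
  4   | tacos | swimming | truck | yellow | classical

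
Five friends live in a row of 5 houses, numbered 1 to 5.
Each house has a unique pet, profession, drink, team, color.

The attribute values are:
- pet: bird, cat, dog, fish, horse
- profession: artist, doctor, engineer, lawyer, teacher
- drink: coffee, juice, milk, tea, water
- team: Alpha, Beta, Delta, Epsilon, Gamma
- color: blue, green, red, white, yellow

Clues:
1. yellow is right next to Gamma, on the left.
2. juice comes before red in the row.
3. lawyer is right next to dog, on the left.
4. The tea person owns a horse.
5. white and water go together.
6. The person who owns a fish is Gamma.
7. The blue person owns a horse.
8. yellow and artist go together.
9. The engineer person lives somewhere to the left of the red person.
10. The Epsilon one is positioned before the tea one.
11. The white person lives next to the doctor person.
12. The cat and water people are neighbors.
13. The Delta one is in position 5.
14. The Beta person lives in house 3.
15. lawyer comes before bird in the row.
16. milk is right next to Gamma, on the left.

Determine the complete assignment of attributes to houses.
Solution:

House | Pet | Profession | Drink | Team | Color
-----------------------------------------------
  1   | cat | artist | milk | Epsilon | yellow
  2   | fish | lawyer | water | Gamma | white
  3   | dog | doctor | juice | Beta | green
  4   | horse | engineer | tea | Alpha | blue
  5   | bird | teacher | coffee | Delta | red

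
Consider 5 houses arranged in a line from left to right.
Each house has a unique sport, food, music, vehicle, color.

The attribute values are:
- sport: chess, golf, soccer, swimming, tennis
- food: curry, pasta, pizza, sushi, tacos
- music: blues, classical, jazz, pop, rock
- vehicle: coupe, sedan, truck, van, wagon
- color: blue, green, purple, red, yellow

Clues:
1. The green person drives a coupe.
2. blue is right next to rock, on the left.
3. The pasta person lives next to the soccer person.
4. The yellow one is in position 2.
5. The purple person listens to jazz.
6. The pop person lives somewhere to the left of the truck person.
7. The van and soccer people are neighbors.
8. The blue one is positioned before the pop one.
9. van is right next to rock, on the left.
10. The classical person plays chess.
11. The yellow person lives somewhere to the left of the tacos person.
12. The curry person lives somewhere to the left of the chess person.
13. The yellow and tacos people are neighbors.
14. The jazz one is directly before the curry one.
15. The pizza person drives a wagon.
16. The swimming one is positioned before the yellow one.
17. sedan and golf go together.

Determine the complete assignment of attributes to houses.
Solution:

House | Sport | Food | Music | Vehicle | Color
----------------------------------------------
  1   | swimming | pasta | blues | van | blue
  2   | soccer | pizza | rock | wagon | yellow
  3   | golf | tacos | jazz | sedan | purple
  4   | tennis | curry | pop | coupe | green
  5   | chess | sushi | classical | truck | red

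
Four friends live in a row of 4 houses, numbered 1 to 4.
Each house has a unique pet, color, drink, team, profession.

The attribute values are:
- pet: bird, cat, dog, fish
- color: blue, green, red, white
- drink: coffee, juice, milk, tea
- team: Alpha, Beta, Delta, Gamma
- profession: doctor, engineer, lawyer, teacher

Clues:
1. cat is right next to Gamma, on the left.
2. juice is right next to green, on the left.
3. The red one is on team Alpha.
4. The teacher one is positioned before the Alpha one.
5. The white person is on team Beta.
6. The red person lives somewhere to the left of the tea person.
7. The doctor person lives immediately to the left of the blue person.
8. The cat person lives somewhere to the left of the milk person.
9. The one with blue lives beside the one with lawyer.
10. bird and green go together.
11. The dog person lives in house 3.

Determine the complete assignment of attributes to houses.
Solution:

House | Pet | Color | Drink | Team | Profession
-----------------------------------------------
  1   | cat | white | coffee | Beta | doctor
  2   | fish | blue | milk | Gamma | teacher
  3   | dog | red | juice | Alpha | lawyer
  4   | bird | green | tea | Delta | engineer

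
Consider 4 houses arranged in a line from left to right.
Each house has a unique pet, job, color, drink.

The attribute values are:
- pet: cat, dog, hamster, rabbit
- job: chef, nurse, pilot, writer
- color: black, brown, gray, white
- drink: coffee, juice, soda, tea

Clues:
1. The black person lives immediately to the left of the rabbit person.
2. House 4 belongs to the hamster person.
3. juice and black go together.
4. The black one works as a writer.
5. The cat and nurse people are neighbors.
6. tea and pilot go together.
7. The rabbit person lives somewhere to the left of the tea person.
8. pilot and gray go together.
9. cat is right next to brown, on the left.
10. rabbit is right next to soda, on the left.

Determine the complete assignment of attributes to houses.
Solution:

House | Pet | Job | Color | Drink
---------------------------------
  1   | cat | writer | black | juice
  2   | rabbit | nurse | brown | coffee
  3   | dog | chef | white | soda
  4   | hamster | pilot | gray | tea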